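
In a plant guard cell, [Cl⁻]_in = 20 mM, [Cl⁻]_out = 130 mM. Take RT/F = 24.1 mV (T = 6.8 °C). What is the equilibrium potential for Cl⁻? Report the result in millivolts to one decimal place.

E = (24.1/z) · ln([Cl⁻]_out/[Cl⁻]_in) with z = -1.
For an anion, dividing by z = -1 reverses the sign.
= (24.1/-1) · ln(130/20) = -24.10 · ln(6.5)
= -24.10 · (1.8718) = -45.11 mV

-45.1 mV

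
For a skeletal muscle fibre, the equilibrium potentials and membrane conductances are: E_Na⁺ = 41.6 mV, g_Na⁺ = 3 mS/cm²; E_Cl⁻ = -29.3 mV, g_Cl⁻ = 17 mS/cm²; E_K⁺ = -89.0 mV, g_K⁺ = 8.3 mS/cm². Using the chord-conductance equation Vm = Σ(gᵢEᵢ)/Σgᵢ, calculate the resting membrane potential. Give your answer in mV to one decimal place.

Σ gᵢEᵢ = 3·(41.6) + 17·(-29.3) + 8.3·(-89.0) = -1112.00
Σ gᵢ = 3 + 17 + 8.3 = 28.3
Vm = -1112.00 / 28.3 = -39.29 mV

-39.3 mV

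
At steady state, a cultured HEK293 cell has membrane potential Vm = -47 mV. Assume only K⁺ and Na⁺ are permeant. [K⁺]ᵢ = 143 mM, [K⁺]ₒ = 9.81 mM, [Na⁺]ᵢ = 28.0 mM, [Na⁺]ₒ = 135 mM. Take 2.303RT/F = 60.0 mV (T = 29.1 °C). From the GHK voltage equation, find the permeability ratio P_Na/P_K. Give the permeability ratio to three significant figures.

0.105

Let α = P_Na/P_K. GHK: Vm = 60.0·log₁₀[(Kₒ + α·Naₒ)/(Kᵢ + α·Naᵢ)].
10^(Vm/60.0) = 10^(-47.0/60.0) = 0.16469
So 0.16469·(Kᵢ + α·Naᵢ) = Kₒ + α·Naₒ → α = (0.16469·143.0 − 9.81) / (135.0 − 0.16469·28.0)
α = (23.55 − 9.81) / (135.0 − 4.611) = 13.74/130.4 = 0.1054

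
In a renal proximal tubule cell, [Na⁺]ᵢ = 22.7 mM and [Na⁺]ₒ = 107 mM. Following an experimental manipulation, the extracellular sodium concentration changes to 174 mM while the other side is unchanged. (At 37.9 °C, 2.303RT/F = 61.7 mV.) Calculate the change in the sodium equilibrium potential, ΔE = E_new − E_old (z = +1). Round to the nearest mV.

E_old = (61.7/1)·log₁₀(107/22.7) = 41.55 mV
E_new = (61.7/1)·log₁₀(174/22.7) = 54.58 mV
ΔE = 54.58 − (41.55) = 13.03 mV

13 mV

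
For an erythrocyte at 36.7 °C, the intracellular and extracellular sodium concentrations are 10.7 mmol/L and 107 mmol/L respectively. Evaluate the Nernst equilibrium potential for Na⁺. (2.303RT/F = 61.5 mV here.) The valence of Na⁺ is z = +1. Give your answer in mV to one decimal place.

E = (61.5/z) · log₁₀([Na⁺]_out/[Na⁺]_in) with z = +1.
= (61.5/1) · log₁₀(107/10.7) = 61.50 · log₁₀(10)
= 61.50 · (1.0000) = 61.50 mV

61.5 mV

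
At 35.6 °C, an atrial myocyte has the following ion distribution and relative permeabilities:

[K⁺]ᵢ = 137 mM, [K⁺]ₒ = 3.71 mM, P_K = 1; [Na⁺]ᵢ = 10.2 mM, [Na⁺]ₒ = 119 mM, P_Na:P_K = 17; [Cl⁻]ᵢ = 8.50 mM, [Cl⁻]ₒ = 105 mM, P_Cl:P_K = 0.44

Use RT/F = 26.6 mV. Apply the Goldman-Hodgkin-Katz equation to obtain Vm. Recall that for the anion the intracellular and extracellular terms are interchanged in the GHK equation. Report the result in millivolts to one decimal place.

46.3 mV

Vm = 26.6 · ln[(Σ P·[cation]ₒ + Σ P·[anion]ᵢ) / (Σ P·[cation]ᵢ + Σ P·[anion]ₒ)]
Numerator = 1×3.71 + 17×119 + 0.44×8.50 = 2030
Denominator = 1×137 + 17×10.2 + 0.44×105 = 356.6
Vm = 26.6 · ln(5.6939) = 26.6 × (1.7394) = 46.27 mV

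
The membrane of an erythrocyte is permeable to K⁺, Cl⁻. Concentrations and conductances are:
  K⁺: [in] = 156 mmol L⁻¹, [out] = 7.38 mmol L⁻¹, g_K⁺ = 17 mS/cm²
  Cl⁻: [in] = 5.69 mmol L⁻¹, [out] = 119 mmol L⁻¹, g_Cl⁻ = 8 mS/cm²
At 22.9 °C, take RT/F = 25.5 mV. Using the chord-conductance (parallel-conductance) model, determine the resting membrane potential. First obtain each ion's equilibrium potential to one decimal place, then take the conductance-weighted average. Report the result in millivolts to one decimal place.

E_K⁺ = (25.5/1)·ln(7.38/156) = -77.8 mV
E_Cl⁻ = (25.5/-1)·ln(119/5.69) = -77.5 mV
Vm = (Σ gᵢEᵢ)/(Σ gᵢ) = (17·-77.8 + 8·-77.5) / (17 + 8)
= -1942.60 / 25 = -77.70 mV

-77.7 mV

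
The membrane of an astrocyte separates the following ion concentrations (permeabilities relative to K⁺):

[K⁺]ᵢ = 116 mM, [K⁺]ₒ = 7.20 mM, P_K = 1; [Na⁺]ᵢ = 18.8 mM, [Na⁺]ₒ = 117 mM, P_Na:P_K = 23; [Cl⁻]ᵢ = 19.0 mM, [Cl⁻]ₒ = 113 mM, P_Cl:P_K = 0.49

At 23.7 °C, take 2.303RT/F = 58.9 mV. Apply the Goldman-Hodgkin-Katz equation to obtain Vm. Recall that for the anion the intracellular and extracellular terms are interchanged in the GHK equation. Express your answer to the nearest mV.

38 mV

Vm = 58.9 · log₁₀[(Σ P·[cation]ₒ + Σ P·[anion]ᵢ) / (Σ P·[cation]ᵢ + Σ P·[anion]ₒ)]
Numerator = 1×7.20 + 23×117 + 0.49×19.0 = 2708
Denominator = 1×116 + 23×18.8 + 0.49×113 = 603.8
Vm = 58.9 · log₁₀(4.4843) = 58.9 × (0.6517) = 38.39 mV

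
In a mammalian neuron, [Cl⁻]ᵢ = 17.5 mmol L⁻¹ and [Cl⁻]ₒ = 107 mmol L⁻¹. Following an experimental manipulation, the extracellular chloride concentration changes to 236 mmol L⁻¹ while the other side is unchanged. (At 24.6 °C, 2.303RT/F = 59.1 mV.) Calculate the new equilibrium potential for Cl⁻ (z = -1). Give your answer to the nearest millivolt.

After the shift: [Cl⁻]_out = 236, [Cl⁻]_in = 17.5 mmol L⁻¹.
E_new = (59.1/-1)·log₁₀(236/17.5) = -59.10 · (1.1299) = -66.78 mV

-67 mV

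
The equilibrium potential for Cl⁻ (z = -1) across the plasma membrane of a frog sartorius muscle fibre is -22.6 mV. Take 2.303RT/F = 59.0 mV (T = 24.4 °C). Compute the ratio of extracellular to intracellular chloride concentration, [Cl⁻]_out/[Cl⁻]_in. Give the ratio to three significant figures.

log₁₀([out]/[in]) = E·z/(59.0) = -22.6 × -1 / 59.0 = 0.3831
[out]/[in] = 10^(0.3831) = 2.416

2.42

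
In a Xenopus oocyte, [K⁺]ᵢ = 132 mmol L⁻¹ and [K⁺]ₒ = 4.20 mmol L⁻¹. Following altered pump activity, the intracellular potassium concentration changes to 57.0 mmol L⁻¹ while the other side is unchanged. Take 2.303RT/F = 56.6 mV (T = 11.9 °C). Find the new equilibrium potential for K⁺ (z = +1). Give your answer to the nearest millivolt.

After the shift: [K⁺]_out = 4.20, [K⁺]_in = 57.0 mmol L⁻¹.
E_new = (56.6/1)·log₁₀(4.20/57.0) = 56.60 · (-1.1326) = -64.11 mV

-64 mV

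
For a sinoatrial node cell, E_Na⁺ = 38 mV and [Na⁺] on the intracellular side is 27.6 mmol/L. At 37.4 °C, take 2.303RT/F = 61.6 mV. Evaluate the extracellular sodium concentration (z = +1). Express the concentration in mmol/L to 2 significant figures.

Nernst: E = (61.6/1) · log₁₀([out]/[in]), so log₁₀([out]/[in]) = 38.0 × 1 / 61.6 = 0.6169.
[out]/[in] = 10^(0.6169) = 4.139.
[out] = 4.139 × 27.6 = 114.2 mmol/L.

110 mmol/L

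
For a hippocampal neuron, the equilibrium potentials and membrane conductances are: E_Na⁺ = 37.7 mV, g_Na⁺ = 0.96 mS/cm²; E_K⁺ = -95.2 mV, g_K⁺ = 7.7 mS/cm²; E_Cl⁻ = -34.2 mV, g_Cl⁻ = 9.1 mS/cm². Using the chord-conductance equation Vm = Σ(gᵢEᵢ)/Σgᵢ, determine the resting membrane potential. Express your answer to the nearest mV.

-57 mV

Σ gᵢEᵢ = 0.96·(37.7) + 7.7·(-95.2) + 9.1·(-34.2) = -1008.07
Σ gᵢ = 0.96 + 7.7 + 9.1 = 17.76
Vm = -1008.07 / 17.76 = -56.76 mV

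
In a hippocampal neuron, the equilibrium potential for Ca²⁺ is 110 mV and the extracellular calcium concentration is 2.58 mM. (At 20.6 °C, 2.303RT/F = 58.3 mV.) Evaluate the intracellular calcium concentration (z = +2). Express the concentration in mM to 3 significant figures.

0.000435 mM

Nernst: E = (58.3/2) · log₁₀([out]/[in]), so log₁₀([out]/[in]) = 110.0 × 2 / 58.3 = 3.7736.
[out]/[in] = 10^(3.7736) = 5937.
[in] = 2.58 / 5937 = 0.0004345 mM.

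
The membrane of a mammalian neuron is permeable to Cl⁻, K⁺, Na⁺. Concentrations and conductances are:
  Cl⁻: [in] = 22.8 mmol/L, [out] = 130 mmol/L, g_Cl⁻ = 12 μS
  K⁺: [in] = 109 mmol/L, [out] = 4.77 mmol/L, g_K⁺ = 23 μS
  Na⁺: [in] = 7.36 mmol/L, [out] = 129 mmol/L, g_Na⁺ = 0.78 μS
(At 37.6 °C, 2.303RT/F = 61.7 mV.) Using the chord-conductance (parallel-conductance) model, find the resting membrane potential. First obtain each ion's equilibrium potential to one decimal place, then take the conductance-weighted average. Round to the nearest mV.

E_Cl⁻ = (61.7/-1)·log₁₀(130/22.8) = -46.6 mV
E_K⁺ = (61.7/1)·log₁₀(4.77/109) = -83.8 mV
E_Na⁺ = (61.7/1)·log₁₀(129/7.36) = 76.7 mV
Vm = (Σ gᵢEᵢ)/(Σ gᵢ) = (12·-46.6 + 23·-83.8 + 0.78·76.7) / (12 + 23 + 0.78)
= -2426.77 / 35.78 = -67.82 mV

-68 mV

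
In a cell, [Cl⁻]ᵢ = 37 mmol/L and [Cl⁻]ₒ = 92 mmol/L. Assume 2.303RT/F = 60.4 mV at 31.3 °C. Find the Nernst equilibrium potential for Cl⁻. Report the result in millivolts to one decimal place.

-23.9 mV

E = (60.4/z) · log₁₀([Cl⁻]_out/[Cl⁻]_in) with z = -1.
For an anion, dividing by z = -1 reverses the sign.
= (60.4/-1) · log₁₀(92/37) = -60.40 · log₁₀(2.486)
= -60.40 · (0.3956) = -23.89 mV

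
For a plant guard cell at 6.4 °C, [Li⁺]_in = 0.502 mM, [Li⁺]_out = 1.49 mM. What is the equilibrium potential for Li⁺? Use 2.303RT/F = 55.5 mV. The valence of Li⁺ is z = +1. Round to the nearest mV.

E = (55.5/z) · log₁₀([Li⁺]_out/[Li⁺]_in) with z = +1.
= (55.5/1) · log₁₀(1.49/0.502) = 55.50 · log₁₀(2.968)
= 55.50 · (0.4725) = 26.22 mV

26 mV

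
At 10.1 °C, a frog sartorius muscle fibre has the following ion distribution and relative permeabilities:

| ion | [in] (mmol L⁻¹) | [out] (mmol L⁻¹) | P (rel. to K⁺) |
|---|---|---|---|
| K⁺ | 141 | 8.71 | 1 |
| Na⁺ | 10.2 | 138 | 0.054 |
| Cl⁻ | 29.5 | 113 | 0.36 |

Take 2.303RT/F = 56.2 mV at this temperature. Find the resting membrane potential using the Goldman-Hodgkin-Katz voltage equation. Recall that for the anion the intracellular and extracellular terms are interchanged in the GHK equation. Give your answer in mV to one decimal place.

Vm = 56.2 · log₁₀[(Σ P·[cation]ₒ + Σ P·[anion]ᵢ) / (Σ P·[cation]ᵢ + Σ P·[anion]ₒ)]
Numerator = 1×8.71 + 0.054×138 + 0.36×29.5 = 26.78
Denominator = 1×141 + 0.054×10.2 + 0.36×113 = 182.2
Vm = 56.2 · log₁₀(0.14697) = 56.2 × (-0.8328) = -46.80 mV

-46.8 mV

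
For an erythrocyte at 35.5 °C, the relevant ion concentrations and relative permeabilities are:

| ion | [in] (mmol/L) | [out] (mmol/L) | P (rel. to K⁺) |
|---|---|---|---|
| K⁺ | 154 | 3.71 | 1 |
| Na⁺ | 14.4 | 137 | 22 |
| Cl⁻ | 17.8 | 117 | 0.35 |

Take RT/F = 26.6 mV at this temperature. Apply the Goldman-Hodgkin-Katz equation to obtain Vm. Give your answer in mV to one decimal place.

Vm = 26.6 · ln[(Σ P·[cation]ₒ + Σ P·[anion]ᵢ) / (Σ P·[cation]ᵢ + Σ P·[anion]ₒ)]
Numerator = 1×3.71 + 22×137 + 0.35×17.8 = 3024
Denominator = 1×154 + 22×14.4 + 0.35×117 = 511.8
Vm = 26.6 · ln(5.909) = 26.6 × (1.7765) = 47.25 mV

47.3 mV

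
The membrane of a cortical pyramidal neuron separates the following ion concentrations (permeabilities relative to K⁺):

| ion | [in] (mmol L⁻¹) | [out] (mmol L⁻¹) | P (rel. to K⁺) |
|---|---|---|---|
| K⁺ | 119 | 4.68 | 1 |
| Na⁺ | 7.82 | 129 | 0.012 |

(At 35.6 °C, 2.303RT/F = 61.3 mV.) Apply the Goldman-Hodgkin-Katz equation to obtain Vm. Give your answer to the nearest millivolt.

-79 mV

Vm = 61.3 · log₁₀[(Σ P·[cation]ₒ + Σ P·[anion]ᵢ) / (Σ P·[cation]ᵢ + Σ P·[anion]ₒ)]
Numerator = 1×4.68 + 0.012×129 = 6.228
Denominator = 1×119 + 0.012×7.82 = 119.1
Vm = 61.3 · log₁₀(0.052295) = 61.3 × (-1.2815) = -78.56 mV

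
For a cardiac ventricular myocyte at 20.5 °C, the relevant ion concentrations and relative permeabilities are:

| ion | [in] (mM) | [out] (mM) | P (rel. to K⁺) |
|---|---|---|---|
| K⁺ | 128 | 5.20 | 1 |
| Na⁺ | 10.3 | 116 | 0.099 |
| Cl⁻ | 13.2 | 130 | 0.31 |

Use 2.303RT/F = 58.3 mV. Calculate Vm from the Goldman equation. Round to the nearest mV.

-53 mV

Vm = 58.3 · log₁₀[(Σ P·[cation]ₒ + Σ P·[anion]ᵢ) / (Σ P·[cation]ᵢ + Σ P·[anion]ₒ)]
Numerator = 1×5.20 + 0.099×116 + 0.31×13.2 = 20.78
Denominator = 1×128 + 0.099×10.3 + 0.31×130 = 169.3
Vm = 58.3 · log₁₀(0.1227) = 58.3 × (-0.9111) = -53.12 mV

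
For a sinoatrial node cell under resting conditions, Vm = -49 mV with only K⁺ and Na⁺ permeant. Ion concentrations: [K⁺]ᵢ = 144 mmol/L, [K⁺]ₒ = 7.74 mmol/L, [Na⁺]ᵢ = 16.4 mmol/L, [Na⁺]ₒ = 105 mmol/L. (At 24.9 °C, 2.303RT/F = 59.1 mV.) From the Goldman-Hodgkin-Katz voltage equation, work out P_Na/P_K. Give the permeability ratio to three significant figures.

Let α = P_Na/P_K. GHK: Vm = 59.1·log₁₀[(Kₒ + α·Naₒ)/(Kᵢ + α·Naᵢ)].
10^(Vm/59.1) = 10^(-49.0/59.1) = 0.14822
So 0.14822·(Kᵢ + α·Naᵢ) = Kₒ + α·Naₒ → α = (0.14822·144.0 − 7.74) / (105.0 − 0.14822·16.4)
α = (21.34 − 7.74) / (105.0 − 2.431) = 13.6/102.6 = 0.1326

0.133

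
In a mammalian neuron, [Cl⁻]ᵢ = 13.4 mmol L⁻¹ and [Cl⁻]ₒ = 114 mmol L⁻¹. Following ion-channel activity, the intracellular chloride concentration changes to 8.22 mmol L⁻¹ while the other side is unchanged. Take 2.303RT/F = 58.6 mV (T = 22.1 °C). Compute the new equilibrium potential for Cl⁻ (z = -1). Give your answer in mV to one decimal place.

-66.9 mV

After the shift: [Cl⁻]_out = 114, [Cl⁻]_in = 8.22 mmol L⁻¹.
E_new = (58.6/-1)·log₁₀(114/8.22) = -58.60 · (1.1420) = -66.92 mV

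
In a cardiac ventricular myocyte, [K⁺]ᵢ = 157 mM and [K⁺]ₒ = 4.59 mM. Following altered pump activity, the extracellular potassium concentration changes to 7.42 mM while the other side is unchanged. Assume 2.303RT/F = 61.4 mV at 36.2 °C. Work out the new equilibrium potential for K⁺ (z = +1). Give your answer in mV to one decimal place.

-81.4 mV

After the shift: [K⁺]_out = 7.42, [K⁺]_in = 157 mM.
E_new = (61.4/1)·log₁₀(7.42/157) = 61.40 · (-1.3255) = -81.39 mV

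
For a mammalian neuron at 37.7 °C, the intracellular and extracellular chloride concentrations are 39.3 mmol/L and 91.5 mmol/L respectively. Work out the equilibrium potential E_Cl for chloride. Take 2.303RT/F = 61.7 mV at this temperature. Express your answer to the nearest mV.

-23 mV

E = (61.7/z) · log₁₀([Cl⁻]_out/[Cl⁻]_in) with z = -1.
For an anion, dividing by z = -1 reverses the sign.
= (61.7/-1) · log₁₀(91.5/39.3) = -61.70 · log₁₀(2.328)
= -61.70 · (0.3670) = -22.65 mV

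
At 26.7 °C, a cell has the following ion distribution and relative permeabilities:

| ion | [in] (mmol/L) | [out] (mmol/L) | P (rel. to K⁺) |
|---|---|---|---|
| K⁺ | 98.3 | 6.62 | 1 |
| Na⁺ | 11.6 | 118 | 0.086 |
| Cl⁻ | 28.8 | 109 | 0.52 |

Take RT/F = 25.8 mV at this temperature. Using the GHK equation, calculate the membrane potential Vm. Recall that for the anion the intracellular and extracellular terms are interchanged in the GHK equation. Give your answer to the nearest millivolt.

Vm = 25.8 · ln[(Σ P·[cation]ₒ + Σ P·[anion]ᵢ) / (Σ P·[cation]ᵢ + Σ P·[anion]ₒ)]
Numerator = 1×6.62 + 0.086×118 + 0.52×28.8 = 31.74
Denominator = 1×98.3 + 0.086×11.6 + 0.52×109 = 156
Vm = 25.8 · ln(0.20352) = 25.8 × (-1.5920) = -41.07 mV

-41 mV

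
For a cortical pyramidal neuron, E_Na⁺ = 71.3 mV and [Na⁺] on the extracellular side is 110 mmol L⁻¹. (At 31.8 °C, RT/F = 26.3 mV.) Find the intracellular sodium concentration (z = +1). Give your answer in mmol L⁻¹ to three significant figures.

Nernst: E = (26.3/1) · ln([out]/[in]), so ln([out]/[in]) = 71.3 × 1 / 26.3 = 2.7110.
[out]/[in] = e^(2.7110) = 15.04.
[in] = 110 / 15.04 = 7.312 mmol L⁻¹.

7.31 mmol L⁻¹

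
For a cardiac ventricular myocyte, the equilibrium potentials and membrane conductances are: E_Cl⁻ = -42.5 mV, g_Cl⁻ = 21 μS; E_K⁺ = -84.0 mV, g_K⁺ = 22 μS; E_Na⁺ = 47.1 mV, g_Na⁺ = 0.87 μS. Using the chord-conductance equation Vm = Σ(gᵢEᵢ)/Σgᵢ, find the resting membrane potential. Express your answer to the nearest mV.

-62 mV

Σ gᵢEᵢ = 21·(-42.5) + 22·(-84.0) + 0.87·(47.1) = -2699.52
Σ gᵢ = 21 + 22 + 0.87 = 43.87
Vm = -2699.52 / 43.87 = -61.53 mV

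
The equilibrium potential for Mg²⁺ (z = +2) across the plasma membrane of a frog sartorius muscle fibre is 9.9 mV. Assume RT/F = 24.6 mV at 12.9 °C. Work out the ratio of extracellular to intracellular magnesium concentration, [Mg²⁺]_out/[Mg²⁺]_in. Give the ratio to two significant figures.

2.2

ln([out]/[in]) = E·z/(24.6) = 9.9 × 2 / 24.6 = 0.8049
[out]/[in] = e^(0.8049) = 2.236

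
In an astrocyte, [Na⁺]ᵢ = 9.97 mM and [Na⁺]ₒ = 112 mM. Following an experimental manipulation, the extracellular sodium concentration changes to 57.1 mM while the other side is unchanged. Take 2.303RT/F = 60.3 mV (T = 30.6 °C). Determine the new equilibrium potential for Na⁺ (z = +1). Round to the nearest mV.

After the shift: [Na⁺]_out = 57.1, [Na⁺]_in = 9.97 mM.
E_new = (60.3/1)·log₁₀(57.1/9.97) = 60.30 · (0.7579) = 45.70 mV

46 mV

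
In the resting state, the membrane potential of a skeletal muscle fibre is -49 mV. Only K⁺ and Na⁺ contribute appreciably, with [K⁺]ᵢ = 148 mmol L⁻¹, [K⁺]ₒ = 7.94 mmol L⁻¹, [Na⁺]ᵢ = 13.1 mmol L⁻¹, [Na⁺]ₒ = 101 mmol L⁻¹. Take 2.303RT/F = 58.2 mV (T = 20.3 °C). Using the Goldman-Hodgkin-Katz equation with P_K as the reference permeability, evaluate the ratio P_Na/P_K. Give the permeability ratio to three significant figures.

Let α = P_Na/P_K. GHK: Vm = 58.2·log₁₀[(Kₒ + α·Naₒ)/(Kᵢ + α·Naᵢ)].
10^(Vm/58.2) = 10^(-49.0/58.2) = 0.1439
So 0.1439·(Kᵢ + α·Naᵢ) = Kₒ + α·Naₒ → α = (0.1439·148.0 − 7.94) / (101.0 − 0.1439·13.1)
α = (21.3 − 7.94) / (101.0 − 1.885) = 13.36/99.11 = 0.1348

0.135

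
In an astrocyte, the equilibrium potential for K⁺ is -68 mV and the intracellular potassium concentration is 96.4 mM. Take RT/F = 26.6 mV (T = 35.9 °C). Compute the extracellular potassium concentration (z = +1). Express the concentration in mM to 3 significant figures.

Nernst: E = (26.6/1) · ln([out]/[in]), so ln([out]/[in]) = -68.0 × 1 / 26.6 = -2.5564.
[out]/[in] = e^(-2.5564) = 0.07758.
[out] = 0.07758 × 96.4 = 7.479 mM.

7.48 mM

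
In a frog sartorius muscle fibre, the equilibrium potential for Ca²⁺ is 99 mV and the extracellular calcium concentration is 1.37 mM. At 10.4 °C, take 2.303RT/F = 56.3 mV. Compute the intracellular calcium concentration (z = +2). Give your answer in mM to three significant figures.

0.000417 mM

Nernst: E = (56.3/2) · log₁₀([out]/[in]), so log₁₀([out]/[in]) = 99.0 × 2 / 56.3 = 3.5169.
[out]/[in] = 10^(3.5169) = 3288.
[in] = 1.37 / 3288 = 0.0004167 mM.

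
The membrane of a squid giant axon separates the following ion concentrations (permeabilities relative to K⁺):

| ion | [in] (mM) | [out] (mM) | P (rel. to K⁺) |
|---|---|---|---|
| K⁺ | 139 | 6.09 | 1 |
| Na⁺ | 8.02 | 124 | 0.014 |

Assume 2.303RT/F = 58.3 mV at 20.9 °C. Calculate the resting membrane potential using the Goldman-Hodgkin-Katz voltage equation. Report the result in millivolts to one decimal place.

Vm = 58.3 · log₁₀[(Σ P·[cation]ₒ + Σ P·[anion]ᵢ) / (Σ P·[cation]ᵢ + Σ P·[anion]ₒ)]
Numerator = 1×6.09 + 0.014×124 = 7.826
Denominator = 1×139 + 0.014×8.02 = 139.1
Vm = 58.3 · log₁₀(0.056257) = 58.3 × (-1.2498) = -72.86 mV

-72.9 mV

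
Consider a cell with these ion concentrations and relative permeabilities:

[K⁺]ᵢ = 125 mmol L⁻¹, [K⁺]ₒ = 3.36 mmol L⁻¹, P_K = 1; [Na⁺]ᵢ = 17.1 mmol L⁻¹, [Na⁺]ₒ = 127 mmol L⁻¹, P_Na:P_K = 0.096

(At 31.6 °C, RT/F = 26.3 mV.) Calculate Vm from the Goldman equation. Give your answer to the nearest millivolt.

-55 mV

Vm = 26.3 · ln[(Σ P·[cation]ₒ + Σ P·[anion]ᵢ) / (Σ P·[cation]ᵢ + Σ P·[anion]ₒ)]
Numerator = 1×3.36 + 0.096×127 = 15.55
Denominator = 1×125 + 0.096×17.1 = 126.6
Vm = 26.3 · ln(0.1228) = 26.3 × (-2.0972) = -55.16 mV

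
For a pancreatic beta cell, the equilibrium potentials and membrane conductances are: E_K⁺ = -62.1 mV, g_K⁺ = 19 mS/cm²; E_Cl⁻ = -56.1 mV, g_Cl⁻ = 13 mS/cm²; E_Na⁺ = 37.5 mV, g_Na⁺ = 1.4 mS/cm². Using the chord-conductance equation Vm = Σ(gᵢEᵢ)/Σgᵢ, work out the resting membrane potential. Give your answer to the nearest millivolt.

Σ gᵢEᵢ = 19·(-62.1) + 13·(-56.1) + 1.4·(37.5) = -1856.70
Σ gᵢ = 19 + 13 + 1.4 = 33.4
Vm = -1856.70 / 33.4 = -55.59 mV

-56 mV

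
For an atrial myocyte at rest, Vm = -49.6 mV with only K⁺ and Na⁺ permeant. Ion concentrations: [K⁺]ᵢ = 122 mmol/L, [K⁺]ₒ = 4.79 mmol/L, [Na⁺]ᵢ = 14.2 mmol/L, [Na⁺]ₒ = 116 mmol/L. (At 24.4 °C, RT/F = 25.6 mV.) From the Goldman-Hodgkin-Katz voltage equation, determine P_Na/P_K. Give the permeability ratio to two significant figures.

0.11

Let α = P_Na/P_K. GHK: Vm = 25.6·ln[(Kₒ + α·Naₒ)/(Kᵢ + α·Naᵢ)].
e^(Vm/25.6) = e^(-49.6/25.6) = 0.14406
So 0.14406·(Kᵢ + α·Naᵢ) = Kₒ + α·Naₒ → α = (0.14406·122.0 − 4.79) / (116.0 − 0.14406·14.2)
α = (17.58 − 4.79) / (116.0 − 2.046) = 12.79/114 = 0.1122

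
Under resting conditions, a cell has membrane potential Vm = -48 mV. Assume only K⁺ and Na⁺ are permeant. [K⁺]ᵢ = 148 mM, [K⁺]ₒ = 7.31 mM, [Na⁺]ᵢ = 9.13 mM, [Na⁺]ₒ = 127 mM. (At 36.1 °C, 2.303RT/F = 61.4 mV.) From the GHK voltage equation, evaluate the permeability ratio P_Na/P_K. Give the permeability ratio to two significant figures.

Let α = P_Na/P_K. GHK: Vm = 61.4·log₁₀[(Kₒ + α·Naₒ)/(Kᵢ + α·Naᵢ)].
10^(Vm/61.4) = 10^(-48.0/61.4) = 0.16529
So 0.16529·(Kᵢ + α·Naᵢ) = Kₒ + α·Naₒ → α = (0.16529·148.0 − 7.31) / (127.0 − 0.16529·9.13)
α = (24.46 − 7.31) / (127.0 − 1.509) = 17.15/125.5 = 0.1367

0.14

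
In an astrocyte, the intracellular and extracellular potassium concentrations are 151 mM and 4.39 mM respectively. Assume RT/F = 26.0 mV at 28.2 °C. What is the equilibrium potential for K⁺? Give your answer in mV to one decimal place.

E = (26.0/z) · ln([K⁺]_out/[K⁺]_in) with z = +1.
= (26.0/1) · ln(4.39/151) = 26.00 · ln(0.02907)
= 26.00 · (-3.5380) = -91.99 mV

-92.0 mV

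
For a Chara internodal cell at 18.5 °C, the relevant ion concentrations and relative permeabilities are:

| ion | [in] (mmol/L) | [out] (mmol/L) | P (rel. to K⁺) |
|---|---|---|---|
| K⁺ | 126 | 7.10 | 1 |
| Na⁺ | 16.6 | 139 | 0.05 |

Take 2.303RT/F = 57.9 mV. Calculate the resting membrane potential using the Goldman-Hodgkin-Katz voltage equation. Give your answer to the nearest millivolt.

Vm = 57.9 · log₁₀[(Σ P·[cation]ₒ + Σ P·[anion]ᵢ) / (Σ P·[cation]ᵢ + Σ P·[anion]ₒ)]
Numerator = 1×7.10 + 0.05×139 = 14.05
Denominator = 1×126 + 0.05×16.6 = 126.8
Vm = 57.9 · log₁₀(0.11078) = 57.9 × (-0.9555) = -55.33 mV

-55 mV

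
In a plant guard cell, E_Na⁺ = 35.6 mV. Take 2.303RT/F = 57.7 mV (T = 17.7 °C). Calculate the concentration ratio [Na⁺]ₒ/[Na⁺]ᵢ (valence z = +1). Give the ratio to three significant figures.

log₁₀([out]/[in]) = E·z/(57.7) = 35.6 × 1 / 57.7 = 0.6170
[out]/[in] = 10^(0.6170) = 4.14

4.14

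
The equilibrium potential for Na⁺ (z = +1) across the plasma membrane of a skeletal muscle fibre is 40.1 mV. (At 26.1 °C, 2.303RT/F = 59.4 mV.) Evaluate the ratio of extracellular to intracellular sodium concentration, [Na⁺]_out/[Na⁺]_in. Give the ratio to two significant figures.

4.7

log₁₀([out]/[in]) = E·z/(59.4) = 40.1 × 1 / 59.4 = 0.6751
[out]/[in] = 10^(0.6751) = 4.732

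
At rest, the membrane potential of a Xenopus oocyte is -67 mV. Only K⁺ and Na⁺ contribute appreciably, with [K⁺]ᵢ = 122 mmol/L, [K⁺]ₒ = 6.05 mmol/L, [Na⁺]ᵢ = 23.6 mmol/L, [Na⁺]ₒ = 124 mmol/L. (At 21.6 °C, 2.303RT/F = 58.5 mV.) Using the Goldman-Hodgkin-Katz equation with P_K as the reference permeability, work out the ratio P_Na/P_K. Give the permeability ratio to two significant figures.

Let α = P_Na/P_K. GHK: Vm = 58.5·log₁₀[(Kₒ + α·Naₒ)/(Kᵢ + α·Naᵢ)].
10^(Vm/58.5) = 10^(-67.0/58.5) = 0.071565
So 0.071565·(Kᵢ + α·Naᵢ) = Kₒ + α·Naₒ → α = (0.071565·122.0 − 6.05) / (124.0 − 0.071565·23.6)
α = (8.731 − 6.05) / (124.0 − 1.689) = 2.681/122.3 = 0.02192

0.022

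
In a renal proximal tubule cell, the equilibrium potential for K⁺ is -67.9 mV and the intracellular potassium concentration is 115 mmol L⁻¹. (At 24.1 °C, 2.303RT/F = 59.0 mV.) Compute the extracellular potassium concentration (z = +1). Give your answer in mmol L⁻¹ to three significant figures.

8.13 mmol L⁻¹

Nernst: E = (59.0/1) · log₁₀([out]/[in]), so log₁₀([out]/[in]) = -67.9 × 1 / 59.0 = -1.1508.
[out]/[in] = 10^(-1.1508) = 0.07066.
[out] = 0.07066 × 115 = 8.126 mmol L⁻¹.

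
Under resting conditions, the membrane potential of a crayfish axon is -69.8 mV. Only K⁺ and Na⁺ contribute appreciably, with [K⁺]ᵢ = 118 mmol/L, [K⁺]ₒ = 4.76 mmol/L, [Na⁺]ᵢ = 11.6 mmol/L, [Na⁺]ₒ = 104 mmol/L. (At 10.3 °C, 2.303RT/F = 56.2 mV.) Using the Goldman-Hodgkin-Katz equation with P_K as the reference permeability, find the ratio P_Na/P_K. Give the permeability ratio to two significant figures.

Let α = P_Na/P_K. GHK: Vm = 56.2·log₁₀[(Kₒ + α·Naₒ)/(Kᵢ + α·Naᵢ)].
10^(Vm/56.2) = 10^(-69.8/56.2) = 0.057281
So 0.057281·(Kᵢ + α·Naᵢ) = Kₒ + α·Naₒ → α = (0.057281·118.0 − 4.76) / (104.0 − 0.057281·11.6)
α = (6.759 − 4.76) / (104.0 − 0.6645) = 1.999/103.3 = 0.01935

0.019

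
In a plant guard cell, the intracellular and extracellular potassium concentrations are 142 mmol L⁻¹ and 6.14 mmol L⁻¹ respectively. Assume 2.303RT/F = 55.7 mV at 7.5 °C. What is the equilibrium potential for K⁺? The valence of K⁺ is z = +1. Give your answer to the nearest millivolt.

-76 mV

E = (55.7/z) · log₁₀([K⁺]_out/[K⁺]_in) with z = +1.
= (55.7/1) · log₁₀(6.14/142) = 55.70 · log₁₀(0.04324)
= 55.70 · (-1.3641) = -75.98 mV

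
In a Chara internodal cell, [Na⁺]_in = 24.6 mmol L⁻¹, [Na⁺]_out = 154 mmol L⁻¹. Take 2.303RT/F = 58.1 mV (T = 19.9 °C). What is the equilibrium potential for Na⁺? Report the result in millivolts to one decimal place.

E = (58.1/z) · log₁₀([Na⁺]_out/[Na⁺]_in) with z = +1.
= (58.1/1) · log₁₀(154/24.6) = 58.10 · log₁₀(6.26)
= 58.10 · (0.7966) = 46.28 mV

46.3 mV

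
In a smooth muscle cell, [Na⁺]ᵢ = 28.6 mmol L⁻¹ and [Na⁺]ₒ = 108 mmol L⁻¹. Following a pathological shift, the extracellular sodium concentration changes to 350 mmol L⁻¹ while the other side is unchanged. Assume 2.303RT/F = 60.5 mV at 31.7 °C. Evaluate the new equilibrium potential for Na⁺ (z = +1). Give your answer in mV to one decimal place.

65.8 mV

After the shift: [Na⁺]_out = 350, [Na⁺]_in = 28.6 mmol L⁻¹.
E_new = (60.5/1)·log₁₀(350/28.6) = 60.50 · (1.0877) = 65.81 mV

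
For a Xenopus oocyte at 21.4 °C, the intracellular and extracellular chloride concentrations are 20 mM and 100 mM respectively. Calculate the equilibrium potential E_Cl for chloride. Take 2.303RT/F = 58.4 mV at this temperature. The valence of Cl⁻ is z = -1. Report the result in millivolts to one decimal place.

-40.8 mV

E = (58.4/z) · log₁₀([Cl⁻]_out/[Cl⁻]_in) with z = -1.
For an anion, dividing by z = -1 reverses the sign.
= (58.4/-1) · log₁₀(100/20) = -58.40 · log₁₀(5)
= -58.40 · (0.6990) = -40.82 mV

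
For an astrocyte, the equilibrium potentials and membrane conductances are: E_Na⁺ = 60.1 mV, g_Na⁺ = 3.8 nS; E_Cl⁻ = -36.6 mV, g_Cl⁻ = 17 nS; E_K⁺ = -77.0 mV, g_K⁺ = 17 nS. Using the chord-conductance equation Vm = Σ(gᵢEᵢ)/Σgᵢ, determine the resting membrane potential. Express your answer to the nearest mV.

-45 mV

Σ gᵢEᵢ = 3.8·(60.1) + 17·(-36.6) + 17·(-77.0) = -1702.82
Σ gᵢ = 3.8 + 17 + 17 = 37.8
Vm = -1702.82 / 37.8 = -45.05 mV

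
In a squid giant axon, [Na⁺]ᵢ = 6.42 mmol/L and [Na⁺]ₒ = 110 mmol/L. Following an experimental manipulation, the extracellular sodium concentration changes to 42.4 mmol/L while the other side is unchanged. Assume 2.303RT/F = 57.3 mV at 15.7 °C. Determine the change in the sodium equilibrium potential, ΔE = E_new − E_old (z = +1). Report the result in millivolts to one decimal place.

E_old = (57.3/1)·log₁₀(110/6.42) = 70.70 mV
E_new = (57.3/1)·log₁₀(42.4/6.42) = 46.98 mV
ΔE = 46.98 − (70.70) = -23.72 mV

-23.7 mV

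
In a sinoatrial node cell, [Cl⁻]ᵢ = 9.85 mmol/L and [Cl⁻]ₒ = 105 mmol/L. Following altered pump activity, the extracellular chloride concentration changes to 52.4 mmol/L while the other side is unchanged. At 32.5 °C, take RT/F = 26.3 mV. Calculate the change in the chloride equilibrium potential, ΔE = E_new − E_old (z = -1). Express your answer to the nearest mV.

18 mV

E_old = (26.3/-1)·ln(105/9.85) = -62.24 mV
E_new = (26.3/-1)·ln(52.4/9.85) = -43.96 mV
ΔE = -43.96 − (-62.24) = 18.28 mV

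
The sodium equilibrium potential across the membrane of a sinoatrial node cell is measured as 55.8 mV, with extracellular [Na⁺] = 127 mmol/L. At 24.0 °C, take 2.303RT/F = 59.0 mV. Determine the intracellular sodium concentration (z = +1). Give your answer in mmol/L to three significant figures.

14.4 mmol/L

Nernst: E = (59.0/1) · log₁₀([out]/[in]), so log₁₀([out]/[in]) = 55.8 × 1 / 59.0 = 0.9458.
[out]/[in] = 10^(0.9458) = 8.826.
[in] = 127 / 8.826 = 14.39 mmol/L.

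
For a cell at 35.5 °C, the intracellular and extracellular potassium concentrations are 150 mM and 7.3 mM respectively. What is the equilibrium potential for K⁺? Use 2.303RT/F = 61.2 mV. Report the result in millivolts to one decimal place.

-80.3 mV

E = (61.2/z) · log₁₀([K⁺]_out/[K⁺]_in) with z = +1.
= (61.2/1) · log₁₀(7.3/150) = 61.20 · log₁₀(0.04867)
= 61.20 · (-1.3128) = -80.34 mV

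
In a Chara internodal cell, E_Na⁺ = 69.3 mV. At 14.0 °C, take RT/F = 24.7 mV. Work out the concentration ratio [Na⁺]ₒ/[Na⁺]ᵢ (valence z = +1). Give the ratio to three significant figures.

16.5

ln([out]/[in]) = E·z/(24.7) = 69.3 × 1 / 24.7 = 2.8057
[out]/[in] = e^(2.8057) = 16.54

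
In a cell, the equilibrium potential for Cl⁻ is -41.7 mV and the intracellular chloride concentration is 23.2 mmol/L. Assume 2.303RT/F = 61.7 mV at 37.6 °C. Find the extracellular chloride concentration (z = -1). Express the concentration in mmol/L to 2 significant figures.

110 mmol/L

Nernst: E = (61.7/-1) · log₁₀([out]/[in]), so log₁₀([out]/[in]) = -41.7 × -1 / 61.7 = 0.6759.
[out]/[in] = 10^(0.6759) = 4.741.
[out] = 4.741 × 23.2 = 110 mmol/L.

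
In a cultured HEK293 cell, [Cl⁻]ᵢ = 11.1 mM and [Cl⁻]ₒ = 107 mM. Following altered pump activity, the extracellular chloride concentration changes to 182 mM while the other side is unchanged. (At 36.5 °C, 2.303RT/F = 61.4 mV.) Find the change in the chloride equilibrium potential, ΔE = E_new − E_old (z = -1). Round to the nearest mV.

E_old = (61.4/-1)·log₁₀(107/11.1) = -60.42 mV
E_new = (61.4/-1)·log₁₀(182/11.1) = -74.59 mV
ΔE = -74.59 − (-60.42) = -14.16 mV

-14 mV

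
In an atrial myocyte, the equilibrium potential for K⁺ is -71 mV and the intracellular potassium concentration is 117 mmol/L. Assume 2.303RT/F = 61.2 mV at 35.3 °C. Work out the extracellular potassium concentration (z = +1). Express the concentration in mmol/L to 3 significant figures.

Nernst: E = (61.2/1) · log₁₀([out]/[in]), so log₁₀([out]/[in]) = -71.0 × 1 / 61.2 = -1.1601.
[out]/[in] = 10^(-1.1601) = 0.06916.
[out] = 0.06916 × 117 = 8.092 mmol/L.

8.09 mmol/L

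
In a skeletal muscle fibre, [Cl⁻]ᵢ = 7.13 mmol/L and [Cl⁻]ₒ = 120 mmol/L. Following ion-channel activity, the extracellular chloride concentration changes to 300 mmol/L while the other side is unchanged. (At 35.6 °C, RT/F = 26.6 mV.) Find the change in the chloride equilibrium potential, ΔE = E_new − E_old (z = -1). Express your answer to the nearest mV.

E_old = (26.6/-1)·ln(120/7.13) = -75.10 mV
E_new = (26.6/-1)·ln(300/7.13) = -99.47 mV
ΔE = -99.47 − (-75.10) = -24.37 mV

-24 mV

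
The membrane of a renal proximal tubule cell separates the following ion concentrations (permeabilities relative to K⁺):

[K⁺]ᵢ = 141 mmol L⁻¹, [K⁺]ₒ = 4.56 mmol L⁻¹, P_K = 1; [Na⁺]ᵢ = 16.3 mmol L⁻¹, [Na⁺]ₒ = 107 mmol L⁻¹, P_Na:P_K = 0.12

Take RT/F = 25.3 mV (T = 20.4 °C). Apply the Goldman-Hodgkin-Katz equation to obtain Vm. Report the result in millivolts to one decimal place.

Vm = 25.3 · ln[(Σ P·[cation]ₒ + Σ P·[anion]ᵢ) / (Σ P·[cation]ᵢ + Σ P·[anion]ₒ)]
Numerator = 1×4.56 + 0.12×107 = 17.4
Denominator = 1×141 + 0.12×16.3 = 143
Vm = 25.3 · ln(0.12172) = 25.3 × (-2.1061) = -53.28 mV

-53.3 mV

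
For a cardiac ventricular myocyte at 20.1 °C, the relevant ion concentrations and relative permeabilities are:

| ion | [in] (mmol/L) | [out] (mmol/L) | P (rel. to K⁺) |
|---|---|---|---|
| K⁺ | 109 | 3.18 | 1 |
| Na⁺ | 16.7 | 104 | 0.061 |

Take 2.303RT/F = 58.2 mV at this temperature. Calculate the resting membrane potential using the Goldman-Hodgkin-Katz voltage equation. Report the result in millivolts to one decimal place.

-61.8 mV

Vm = 58.2 · log₁₀[(Σ P·[cation]ₒ + Σ P·[anion]ᵢ) / (Σ P·[cation]ᵢ + Σ P·[anion]ₒ)]
Numerator = 1×3.18 + 0.061×104 = 9.524
Denominator = 1×109 + 0.061×16.7 = 110
Vm = 58.2 · log₁₀(0.086567) = 58.2 × (-1.0626) = -61.85 mV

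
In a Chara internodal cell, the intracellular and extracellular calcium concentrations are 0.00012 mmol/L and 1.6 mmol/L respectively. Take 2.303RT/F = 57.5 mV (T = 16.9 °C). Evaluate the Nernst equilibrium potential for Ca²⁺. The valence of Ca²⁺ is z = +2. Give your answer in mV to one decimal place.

118.6 mV

E = (57.5/z) · log₁₀([Ca²⁺]_out/[Ca²⁺]_in) with z = +2.
= (57.5/2) · log₁₀(1.6/0.00012) = 28.75 · log₁₀(1.333e+04)
= 28.75 · (4.1249) = 118.59 mV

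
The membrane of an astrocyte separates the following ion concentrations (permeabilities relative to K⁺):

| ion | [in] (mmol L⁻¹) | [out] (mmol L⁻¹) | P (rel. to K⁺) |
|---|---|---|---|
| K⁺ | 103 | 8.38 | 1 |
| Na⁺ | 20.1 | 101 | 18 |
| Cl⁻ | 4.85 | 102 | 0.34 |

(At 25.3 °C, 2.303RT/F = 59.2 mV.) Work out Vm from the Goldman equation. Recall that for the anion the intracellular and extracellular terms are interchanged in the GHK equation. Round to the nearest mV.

Vm = 59.2 · log₁₀[(Σ P·[cation]ₒ + Σ P·[anion]ᵢ) / (Σ P·[cation]ᵢ + Σ P·[anion]ₒ)]
Numerator = 1×8.38 + 18×101 + 0.34×4.85 = 1828
Denominator = 1×103 + 18×20.1 + 0.34×102 = 499.5
Vm = 59.2 · log₁₀(3.6599) = 59.2 × (0.5635) = 33.36 mV

33 mV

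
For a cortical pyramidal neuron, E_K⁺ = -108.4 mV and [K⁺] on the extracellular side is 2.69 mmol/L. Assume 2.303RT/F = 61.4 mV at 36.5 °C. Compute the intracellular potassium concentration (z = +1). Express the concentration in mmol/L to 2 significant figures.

160 mmol/L

Nernst: E = (61.4/1) · log₁₀([out]/[in]), so log₁₀([out]/[in]) = -108.4 × 1 / 61.4 = -1.7655.
[out]/[in] = 10^(-1.7655) = 0.01716.
[in] = 2.69 / 0.01716 = 156.8 mmol/L.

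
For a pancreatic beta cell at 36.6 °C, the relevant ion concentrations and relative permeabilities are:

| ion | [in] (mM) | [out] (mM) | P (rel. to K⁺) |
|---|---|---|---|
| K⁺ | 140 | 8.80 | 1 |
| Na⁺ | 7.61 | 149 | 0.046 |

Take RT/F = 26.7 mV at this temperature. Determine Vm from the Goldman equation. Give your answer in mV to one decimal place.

Vm = 26.7 · ln[(Σ P·[cation]ₒ + Σ P·[anion]ᵢ) / (Σ P·[cation]ᵢ + Σ P·[anion]ₒ)]
Numerator = 1×8.80 + 0.046×149 = 15.65
Denominator = 1×140 + 0.046×7.61 = 140.4
Vm = 26.7 · ln(0.11154) = 26.7 × (-2.1934) = -58.56 mV

-58.6 mV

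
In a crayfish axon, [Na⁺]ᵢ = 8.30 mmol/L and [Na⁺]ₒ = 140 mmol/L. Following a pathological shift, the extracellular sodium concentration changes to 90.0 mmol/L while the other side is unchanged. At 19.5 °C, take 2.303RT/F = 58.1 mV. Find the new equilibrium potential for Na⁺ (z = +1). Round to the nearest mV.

After the shift: [Na⁺]_out = 90.0, [Na⁺]_in = 8.30 mmol/L.
E_new = (58.1/1)·log₁₀(90.0/8.30) = 58.10 · (1.0352) = 60.14 mV

60 mV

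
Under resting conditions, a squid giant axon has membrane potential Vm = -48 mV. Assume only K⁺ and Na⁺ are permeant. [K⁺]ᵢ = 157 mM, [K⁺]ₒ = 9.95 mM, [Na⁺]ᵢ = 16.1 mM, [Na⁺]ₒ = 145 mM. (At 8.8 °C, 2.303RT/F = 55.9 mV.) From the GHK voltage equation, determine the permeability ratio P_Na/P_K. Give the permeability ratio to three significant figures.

0.0826

Let α = P_Na/P_K. GHK: Vm = 55.9·log₁₀[(Kₒ + α·Naₒ)/(Kᵢ + α·Naᵢ)].
10^(Vm/55.9) = 10^(-48.0/55.9) = 0.13846
So 0.13846·(Kᵢ + α·Naᵢ) = Kₒ + α·Naₒ → α = (0.13846·157.0 − 9.95) / (145.0 − 0.13846·16.1)
α = (21.74 − 9.95) / (145.0 − 2.229) = 11.79/142.8 = 0.08257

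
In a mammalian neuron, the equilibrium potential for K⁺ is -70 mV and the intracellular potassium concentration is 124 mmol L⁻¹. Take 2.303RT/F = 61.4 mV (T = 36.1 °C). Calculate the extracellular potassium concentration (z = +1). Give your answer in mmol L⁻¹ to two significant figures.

9.0 mmol L⁻¹

Nernst: E = (61.4/1) · log₁₀([out]/[in]), so log₁₀([out]/[in]) = -70.0 × 1 / 61.4 = -1.1401.
[out]/[in] = 10^(-1.1401) = 0.07243.
[out] = 0.07243 × 124 = 8.982 mmol L⁻¹.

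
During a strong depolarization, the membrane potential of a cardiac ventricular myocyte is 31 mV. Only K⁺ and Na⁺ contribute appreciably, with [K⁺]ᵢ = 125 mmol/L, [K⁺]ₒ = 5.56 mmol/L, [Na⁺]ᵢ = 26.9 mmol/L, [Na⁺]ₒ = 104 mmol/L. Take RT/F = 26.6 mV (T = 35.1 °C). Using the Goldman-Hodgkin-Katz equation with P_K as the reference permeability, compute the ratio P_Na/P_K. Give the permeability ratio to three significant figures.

Let α = P_Na/P_K. GHK: Vm = 26.6·ln[(Kₒ + α·Naₒ)/(Kᵢ + α·Naᵢ)].
e^(Vm/26.6) = e^(31.0/26.6) = 3.2072
So 3.2072·(Kᵢ + α·Naᵢ) = Kₒ + α·Naₒ → α = (3.2072·125.0 − 5.56) / (104.0 − 3.2072·26.9)
α = (400.9 − 5.56) / (104.0 − 86.27) = 395.3/17.73 = 22.3

22.3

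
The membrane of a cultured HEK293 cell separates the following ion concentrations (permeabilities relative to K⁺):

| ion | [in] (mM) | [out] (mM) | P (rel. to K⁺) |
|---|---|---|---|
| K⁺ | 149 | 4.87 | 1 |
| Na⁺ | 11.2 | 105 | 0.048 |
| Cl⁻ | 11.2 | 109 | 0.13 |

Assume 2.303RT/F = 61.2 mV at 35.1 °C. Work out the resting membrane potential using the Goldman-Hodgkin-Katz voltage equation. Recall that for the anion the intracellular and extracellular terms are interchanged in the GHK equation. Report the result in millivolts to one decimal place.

Vm = 61.2 · log₁₀[(Σ P·[cation]ₒ + Σ P·[anion]ᵢ) / (Σ P·[cation]ᵢ + Σ P·[anion]ₒ)]
Numerator = 1×4.87 + 0.048×105 + 0.13×11.2 = 11.37
Denominator = 1×149 + 0.048×11.2 + 0.13×109 = 163.7
Vm = 61.2 · log₁₀(0.069429) = 61.2 × (-1.1585) = -70.90 mV

-70.9 mV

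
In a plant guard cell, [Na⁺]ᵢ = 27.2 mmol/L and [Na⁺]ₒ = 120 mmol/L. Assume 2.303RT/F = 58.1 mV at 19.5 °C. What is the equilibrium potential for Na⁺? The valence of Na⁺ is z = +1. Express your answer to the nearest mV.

37 mV

E = (58.1/z) · log₁₀([Na⁺]_out/[Na⁺]_in) with z = +1.
= (58.1/1) · log₁₀(120/27.2) = 58.10 · log₁₀(4.412)
= 58.10 · (0.6446) = 37.45 mV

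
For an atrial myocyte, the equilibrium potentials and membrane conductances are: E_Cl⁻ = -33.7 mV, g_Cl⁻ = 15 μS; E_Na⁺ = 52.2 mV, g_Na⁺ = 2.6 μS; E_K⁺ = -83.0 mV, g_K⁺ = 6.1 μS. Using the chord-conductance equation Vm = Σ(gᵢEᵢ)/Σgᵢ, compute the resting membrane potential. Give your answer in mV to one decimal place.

Σ gᵢEᵢ = 15·(-33.7) + 2.6·(52.2) + 6.1·(-83.0) = -876.08
Σ gᵢ = 15 + 2.6 + 6.1 = 23.7
Vm = -876.08 / 23.7 = -36.97 mV

-37.0 mV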